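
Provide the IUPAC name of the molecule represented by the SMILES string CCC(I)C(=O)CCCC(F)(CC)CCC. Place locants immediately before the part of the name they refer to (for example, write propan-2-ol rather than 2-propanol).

8-ethyl-8-fluoro-3-iodoundecan-4-one

Counting along the main chain through the carbonyl gives 11 carbons: the parent is undecane.
The highest-priority functional group is a ketone (C=O on an internal carbon), so the name ends in -one.
Choose the numbering such that numbering from this end puts the carbonyl group at C-4 rather than C-8.
That gives the carbonyl at C-4; an ethyl group at C-8; a fluoro group at C-8; an iodo group at C-3.
The substituents are ordered alphabetically, ignoring any di-/tri- multipliers.
The name is 8-ethyl-8-fluoro-3-iodoundecan-4-one.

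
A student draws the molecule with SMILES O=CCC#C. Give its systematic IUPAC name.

but-3-ynal

The longest carbon chain that includes the –CHO group and the multiple bond has 4 carbons, so the parent hydride is butane.
An aldehyde (terminal –CHO) is the principal characteristic group, giving the suffix -al.
A C≡C triple bond in the chain gives the infix -yne-.
Choose the numbering such that the aldehyde carbon is C-1 by definition.
With this numbering: the triple bond between C-3 and C-4.
Putting it together: but-3-ynal.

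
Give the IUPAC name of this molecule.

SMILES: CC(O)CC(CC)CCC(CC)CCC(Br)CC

10-bromo-4,7-diethyldodecan-2-ol

The longest carbon chain that includes the –OH group has 12 carbons, so the parent hydride is dodecane.
The principal characteristic group is an alcohol (–OH), named with the suffix -ol.
Choose the numbering such that numbering from this end puts the hydroxyl group at C-2 rather than C-11.
That gives the hydroxyl at C-2; a bromo group at C-10; ethyl groups at C-4 and C-7.
The substituents are ordered alphabetically, ignoring any di-/tri- multipliers.
The name is 10-bromo-4,7-diethyldodecan-2-ol.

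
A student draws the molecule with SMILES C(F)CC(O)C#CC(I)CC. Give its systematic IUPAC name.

1-fluoro-6-iodooct-4-yn-3-ol

The longest carbon chain that includes the –OH group and the multiple bond has 8 carbons, so the parent hydride is octane.
The principal characteristic group is an alcohol (–OH), named with the suffix -ol.
There is one C≡C triple bond, indicated by the ending -yne.
Choose the numbering such that numbering from this end puts the hydroxyl group at C-3 rather than C-6.
With this numbering: the hydroxyl at C-3; the triple bond between C-4 and C-5; a fluoro group at C-1; an iodo group at C-6.
Prefixes are listed alphabetically: fluoro, iodo.
The name is 1-fluoro-6-iodooct-4-yn-3-ol.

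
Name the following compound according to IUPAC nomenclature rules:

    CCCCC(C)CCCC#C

The longest carbon chain that includes the multiple bond has 10 carbons, so the parent hydride is decane.
There is one C≡C triple bond, indicated by the ending -yne.
The numbering direction is chosen so that numbering from this end puts the triple bond at C-1 rather than C-9.
With this numbering: the triple bond between C-1 and C-2; a methyl group at C-6.
The name is 6-methyldec-1-yne.

6-methyldec-1-yne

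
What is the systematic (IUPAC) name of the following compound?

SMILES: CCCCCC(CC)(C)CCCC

The longest carbon chain is 10 atoms: the parent is decane.
Choose the numbering such that the substituent locant set {5,5} is lower than {6,6} at the first point of difference.
With this numbering: an ethyl group at C-5; a methyl group at C-5.
Prefixes are listed alphabetically: ethyl, methyl.
Putting it together: 5-ethyl-5-methyldecane.

5-ethyl-5-methyldecane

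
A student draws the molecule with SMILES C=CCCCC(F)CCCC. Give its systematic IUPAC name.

6-fluorodec-1-ene

The longest carbon chain that includes the multiple bond has 10 carbons, so the parent hydride is decane.
A C=C double bond in the chain gives the infix -ene-.
The numbering direction is chosen so that numbering from this end puts the double bond at C-1 rather than C-9.
That gives the double bond between C-1 and C-2; a fluoro group at C-6.
The name is 6-fluorodec-1-ene.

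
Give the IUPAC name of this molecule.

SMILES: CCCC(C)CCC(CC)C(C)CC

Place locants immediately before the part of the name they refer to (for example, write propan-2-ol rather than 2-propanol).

The longest carbon chain is 10 atoms: the parent is decane.
Choose the numbering such that the substituent locant set {3,4,7} is lower than {4,7,8} at the first point of difference.
This places an ethyl group at C-4; methyl groups at C-3 and C-7.
Prefixes are listed alphabetically: ethyl, methyl.
Assembling the pieces gives 4-ethyl-3,7-dimethyldecane.

4-ethyl-3,7-dimethyldecane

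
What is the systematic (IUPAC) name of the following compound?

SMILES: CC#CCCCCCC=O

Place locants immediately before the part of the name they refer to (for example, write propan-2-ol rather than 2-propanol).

The longest chain bearing the –CHO group and the multiple bond is 9 carbons long (nonane).
The highest-priority functional group is an aldehyde (terminal –CHO), so the name ends in -al.
There is one C≡C triple bond, indicated by the ending -yne.
The numbering direction is chosen so that the aldehyde carbon is C-1 by definition.
This places the triple bond between C-7 and C-8.
The name is non-7-ynal.

non-7-ynal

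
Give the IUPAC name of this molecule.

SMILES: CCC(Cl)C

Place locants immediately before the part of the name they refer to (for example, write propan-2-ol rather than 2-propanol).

The longest carbon chain is 4 atoms: the parent is butane.
Number the chain so that the substituent locant set {2} is lower than {3} at the first point of difference.
With this numbering: a chloro group at C-2.
Assembling the pieces gives 2-chlorobutane.

2-chlorobutane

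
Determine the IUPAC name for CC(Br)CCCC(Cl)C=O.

Counting along the main chain through the –CHO group gives 7 carbons: the parent is heptane.
An aldehyde (terminal –CHO) is the principal characteristic group, giving the suffix -al.
Choose the numbering such that the aldehyde carbon is C-1 by definition.
With this numbering: a bromo group at C-6; a chloro group at C-2.
The substituents are ordered alphabetically, ignoring any di-/tri- multipliers.
Putting it together: 6-bromo-2-chloroheptanal.

6-bromo-2-chloroheptanal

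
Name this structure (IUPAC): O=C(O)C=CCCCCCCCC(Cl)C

Counting along the main chain through the –COOH group and the multiple bond gives 12 carbons: the parent is dodecane.
The principal characteristic group is a carboxylic acid (terminal –COOH), named with the suffix -oic acid.
A C=C double bond in the chain gives the infix -ene-.
Number the chain so that the carboxylic acid carbon is C-1 by definition.
This places the double bond between C-2 and C-3; a chloro group at C-11.
The name is 11-chlorododec-2-enoic acid.

11-chlorododec-2-enoic acid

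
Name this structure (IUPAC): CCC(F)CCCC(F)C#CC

4,8-difluorodec-2-yne

The longest carbon chain that includes the multiple bond has 10 carbons, so the parent hydride is decane.
There is one C≡C triple bond, indicated by the ending -yne.
Choose the numbering such that numbering from this end puts the triple bond at C-2 rather than C-8.
With this numbering: the triple bond between C-2 and C-3; fluoro groups at C-4 and C-8.
Putting it together: 4,8-difluorodec-2-yne.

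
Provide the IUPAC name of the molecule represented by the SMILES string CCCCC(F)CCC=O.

4-fluorooctanal

The longest chain bearing the –CHO group is 8 carbons long (octane).
The highest-priority functional group is an aldehyde (terminal –CHO), so the name ends in -al.
Choose the numbering such that the aldehyde carbon is C-1 by definition.
With this numbering: a fluoro group at C-4.
Assembling the pieces gives 4-fluorooctanal.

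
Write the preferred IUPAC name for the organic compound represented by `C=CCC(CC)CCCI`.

The longest chain bearing the multiple bond is 7 carbons long (heptane).
The chain contains a C=C double bond, so the unsaturation ending is -ene.
Number the chain so that numbering from this end puts the double bond at C-1 rather than C-6.
This places the double bond between C-1 and C-2; an ethyl group at C-4; an iodo group at C-7.
The substituents are ordered alphabetically, ignoring any di-/tri- multipliers.
The name is 4-ethyl-7-iodohept-1-ene.

4-ethyl-7-iodohept-1-ene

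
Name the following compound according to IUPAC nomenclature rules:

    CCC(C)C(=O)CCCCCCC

3-methylundecan-4-one

The longest chain bearing the carbonyl is 11 carbons long (undecane).
A ketone (C=O on an internal carbon) is the principal characteristic group, giving the suffix -one.
Number the chain so that numbering from this end puts the carbonyl group at C-4 rather than C-8.
With this numbering: the carbonyl at C-4; a methyl group at C-3.
Assembling the pieces gives 3-methylundecan-4-one.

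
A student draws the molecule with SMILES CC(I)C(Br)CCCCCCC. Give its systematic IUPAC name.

The longest carbon chain is 10 atoms: the parent is decane.
Number the chain so that the substituent locant set {2,3} is lower than {8,9} at the first point of difference.
This places a bromo group at C-3; an iodo group at C-2.
Prefixes are listed alphabetically: bromo, iodo.
The name is 3-bromo-2-iododecane.

3-bromo-2-iododecane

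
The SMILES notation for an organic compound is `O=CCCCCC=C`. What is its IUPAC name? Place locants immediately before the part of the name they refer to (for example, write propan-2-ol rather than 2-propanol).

hept-6-enal

Counting along the main chain through the –CHO group and the multiple bond gives 7 carbons: the parent is heptane.
The principal characteristic group is an aldehyde (terminal –CHO), named with the suffix -al.
The chain contains a C=C double bond, so the unsaturation ending is -ene.
The numbering direction is chosen so that the aldehyde carbon is C-1 by definition.
That gives the double bond between C-6 and C-7.
Assembling the pieces gives hept-6-enal.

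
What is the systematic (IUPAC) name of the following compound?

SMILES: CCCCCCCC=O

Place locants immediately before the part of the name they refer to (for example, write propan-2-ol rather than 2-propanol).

Counting along the main chain through the –CHO group gives 8 carbons: the parent is octane.
The principal characteristic group is an aldehyde (terminal –CHO), named with the suffix -al.
The numbering direction is chosen so that the aldehyde carbon is C-1 by definition.
The name is octanal.

octanal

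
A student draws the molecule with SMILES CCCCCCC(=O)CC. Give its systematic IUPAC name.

Counting along the main chain through the carbonyl gives 9 carbons: the parent is nonane.
A ketone (C=O on an internal carbon) is the principal characteristic group, giving the suffix -one.
Number the chain so that numbering from this end puts the carbonyl group at C-3 rather than C-7.
With this numbering: the carbonyl at C-3.
The name is nonan-3-one.

nonan-3-one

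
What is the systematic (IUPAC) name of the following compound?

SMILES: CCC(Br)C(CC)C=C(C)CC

6-bromo-5-ethyl-3-methyloct-3-ene

The longest carbon chain that includes the multiple bond has 8 carbons, so the parent hydride is octane.
There is one C=C double bond, indicated by the ending -ene.
Number the chain so that numbering from this end puts the double bond at C-3 rather than C-5.
This places the double bond between C-3 and C-4; a bromo group at C-6; an ethyl group at C-5; a methyl group at C-3.
The substituents are ordered alphabetically, ignoring any di-/tri- multipliers.
Assembling the pieces gives 6-bromo-5-ethyl-3-methyloct-3-ene.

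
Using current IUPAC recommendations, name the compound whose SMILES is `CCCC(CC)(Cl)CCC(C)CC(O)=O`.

6-chloro-6-ethyl-3-methylnonanoic acid

The longest chain bearing the –COOH group is 9 carbons long (nonane).
A carboxylic acid (terminal –COOH) is the principal characteristic group, giving the suffix -oic acid.
Choose the numbering such that the carboxylic acid carbon is C-1 by definition.
That gives a chloro group at C-6; an ethyl group at C-6; a methyl group at C-3.
Substituent prefixes are cited in alphabetical order (multiplying prefixes like di-/tri- are ignored for ordering).
Assembling the pieces gives 6-chloro-6-ethyl-3-methylnonanoic acid.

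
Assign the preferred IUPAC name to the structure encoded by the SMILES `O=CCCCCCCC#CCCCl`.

11-chloroundec-8-ynal

Counting along the main chain through the –CHO group and the multiple bond gives 11 carbons: the parent is undecane.
An aldehyde (terminal –CHO) is the principal characteristic group, giving the suffix -al.
The chain contains a C≡C triple bond, so the unsaturation ending is -yne.
Choose the numbering such that the aldehyde carbon is C-1 by definition.
With this numbering: the triple bond between C-8 and C-9; a chloro group at C-11.
The name is 11-chloroundec-8-ynal.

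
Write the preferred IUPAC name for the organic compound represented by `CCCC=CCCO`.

hept-3-en-1-ol

The longest chain bearing the –OH group and the multiple bond is 7 carbons long (heptane).
An alcohol (–OH) is the principal characteristic group, giving the suffix -ol.
A C=C double bond in the chain gives the infix -ene-.
The numbering direction is chosen so that numbering from this end puts the hydroxyl group at C-1 rather than C-7.
That gives the hydroxyl at C-1; the double bond between C-3 and C-4.
Assembling the pieces gives hept-3-en-1-ol.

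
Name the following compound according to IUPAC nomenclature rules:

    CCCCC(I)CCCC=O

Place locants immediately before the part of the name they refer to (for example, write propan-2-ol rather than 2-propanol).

5-iodononanal

The longest carbon chain that includes the –CHO group has 9 carbons, so the parent hydride is nonane.
An aldehyde (terminal –CHO) is the principal characteristic group, giving the suffix -al.
The numbering direction is chosen so that the aldehyde carbon is C-1 by definition.
That gives an iodo group at C-5.
The name is 5-iodononanal.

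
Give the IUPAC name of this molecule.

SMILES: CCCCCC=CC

The longest chain bearing the multiple bond is 8 carbons long (octane).
A C=C double bond in the chain gives the infix -ene-.
Choose the numbering such that numbering from this end puts the double bond at C-2 rather than C-6.
With this numbering: the double bond between C-2 and C-3.
Putting it together: oct-2-ene.

oct-2-ene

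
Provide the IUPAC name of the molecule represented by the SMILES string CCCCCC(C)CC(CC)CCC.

The longest carbon chain is 11 atoms: the parent is undecane.
Choose the numbering such that the substituent locant set {4,6} is lower than {6,8} at the first point of difference.
This places an ethyl group at C-4; a methyl group at C-6.
The substituents are ordered alphabetically, ignoring any di-/tri- multipliers.
The name is 4-ethyl-6-methylundecane.

4-ethyl-6-methylundecane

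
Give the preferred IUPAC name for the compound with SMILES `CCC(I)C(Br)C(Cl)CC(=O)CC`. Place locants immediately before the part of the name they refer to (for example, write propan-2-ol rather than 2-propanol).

The longest chain bearing the carbonyl is 9 carbons long (nonane).
The principal characteristic group is a ketone (C=O on an internal carbon), named with the suffix -one.
The numbering direction is chosen so that numbering from this end puts the carbonyl group at C-3 rather than C-7.
With this numbering: the carbonyl at C-3; a bromo group at C-6; a chloro group at C-5; an iodo group at C-7.
Substituent prefixes are cited in alphabetical order (multiplying prefixes like di-/tri- are ignored for ordering).
Assembling the pieces gives 6-bromo-5-chloro-7-iodononan-3-one.

6-bromo-5-chloro-7-iodononan-3-one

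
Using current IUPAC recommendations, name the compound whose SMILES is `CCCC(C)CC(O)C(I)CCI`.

1,3-diiodo-6-methylnonan-4-ol

The longest carbon chain that includes the –OH group has 9 carbons, so the parent hydride is nonane.
The principal characteristic group is an alcohol (–OH), named with the suffix -ol.
The numbering direction is chosen so that numbering from this end puts the hydroxyl group at C-4 rather than C-6.
That gives the hydroxyl at C-4; iodo groups at C-1 and C-3; a methyl group at C-6.
The substituents are ordered alphabetically, ignoring any di-/tri- multipliers.
The name is 1,3-diiodo-6-methylnonan-4-ol.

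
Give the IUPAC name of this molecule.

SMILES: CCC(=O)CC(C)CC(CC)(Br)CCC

The longest carbon chain that includes the carbonyl has 10 carbons, so the parent hydride is decane.
The principal characteristic group is a ketone (C=O on an internal carbon), named with the suffix -one.
Number the chain so that numbering from this end puts the carbonyl group at C-3 rather than C-8.
This places the carbonyl at C-3; a bromo group at C-7; an ethyl group at C-7; a methyl group at C-5.
The substituents are ordered alphabetically, ignoring any di-/tri- multipliers.
Putting it together: 7-bromo-7-ethyl-5-methyldecan-3-one.

7-bromo-7-ethyl-5-methyldecan-3-one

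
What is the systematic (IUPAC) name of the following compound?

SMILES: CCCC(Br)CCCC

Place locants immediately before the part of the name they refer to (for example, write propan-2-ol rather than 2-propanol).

The longest carbon chain is 8 atoms: the parent is octane.
The numbering direction is chosen so that the substituent locant set {4} is lower than {5} at the first point of difference.
That gives a bromo group at C-4.
Assembling the pieces gives 4-bromooctane.

4-bromooctane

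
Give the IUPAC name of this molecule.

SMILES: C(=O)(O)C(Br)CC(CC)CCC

Counting along the main chain through the –COOH group gives 7 carbons: the parent is heptane.
The principal characteristic group is a carboxylic acid (terminal –COOH), named with the suffix -oic acid.
Choose the numbering such that the carboxylic acid carbon is C-1 by definition.
That gives a bromo group at C-2; an ethyl group at C-4.
Substituent prefixes are cited in alphabetical order (multiplying prefixes like di-/tri- are ignored for ordering).
The name is 2-bromo-4-ethylheptanoic acid.

2-bromo-4-ethylheptanoic acid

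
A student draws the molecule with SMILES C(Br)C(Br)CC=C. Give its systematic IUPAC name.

4,5-dibromopent-1-ene

Counting along the main chain through the multiple bond gives 5 carbons: the parent is pentane.
The chain contains a C=C double bond, so the unsaturation ending is -ene.
Choose the numbering such that numbering from this end puts the double bond at C-1 rather than C-4.
This places the double bond between C-1 and C-2; bromo groups at C-4 and C-5.
Assembling the pieces gives 4,5-dibromopent-1-ene.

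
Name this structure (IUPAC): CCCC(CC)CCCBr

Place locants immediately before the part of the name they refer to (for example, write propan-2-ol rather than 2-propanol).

The longest carbon chain is 7 atoms: the parent is heptane.
Choose the numbering such that the substituent locant set {1,4} is lower than {4,7} at the first point of difference.
With this numbering: a bromo group at C-1; an ethyl group at C-4.
Prefixes are listed alphabetically: bromo, ethyl.
Assembling the pieces gives 1-bromo-4-ethylheptane.

1-bromo-4-ethylheptane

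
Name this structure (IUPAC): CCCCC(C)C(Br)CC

The longest carbon chain is 8 atoms: the parent is octane.
The numbering direction is chosen so that the substituent locant set {3,4} is lower than {5,6} at the first point of difference.
This places a bromo group at C-3; a methyl group at C-4.
Prefixes are listed alphabetically: bromo, methyl.
Assembling the pieces gives 3-bromo-4-methyloctane.

3-bromo-4-methyloctane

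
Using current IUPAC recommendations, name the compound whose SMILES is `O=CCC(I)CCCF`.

The longest chain bearing the –CHO group is 6 carbons long (hexane).
The highest-priority functional group is an aldehyde (terminal –CHO), so the name ends in -al.
Number the chain so that the aldehyde carbon is C-1 by definition.
With this numbering: a fluoro group at C-6; an iodo group at C-3.
Prefixes are listed alphabetically: fluoro, iodo.
Assembling the pieces gives 6-fluoro-3-iodohexanal.

6-fluoro-3-iodohexanal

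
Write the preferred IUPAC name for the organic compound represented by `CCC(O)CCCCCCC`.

decan-3-ol

The longest carbon chain that includes the –OH group has 10 carbons, so the parent hydride is decane.
An alcohol (–OH) is the principal characteristic group, giving the suffix -ol.
Choose the numbering such that numbering from this end puts the hydroxyl group at C-3 rather than C-8.
With this numbering: the hydroxyl at C-3.
The name is decan-3-ol.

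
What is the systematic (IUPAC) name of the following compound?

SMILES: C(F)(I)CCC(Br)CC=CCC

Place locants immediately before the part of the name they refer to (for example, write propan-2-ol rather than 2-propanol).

Counting along the main chain through the multiple bond gives 9 carbons: the parent is nonane.
There is one C=C double bond, indicated by the ending -ene.
Number the chain so that numbering from this end puts the double bond at C-3 rather than C-6.
That gives the double bond between C-3 and C-4; a bromo group at C-6; a fluoro group at C-9; an iodo group at C-9.
Prefixes are listed alphabetically: bromo, fluoro, iodo.
Putting it together: 6-bromo-9-fluoro-9-iodonon-3-ene.

6-bromo-9-fluoro-9-iodonon-3-ene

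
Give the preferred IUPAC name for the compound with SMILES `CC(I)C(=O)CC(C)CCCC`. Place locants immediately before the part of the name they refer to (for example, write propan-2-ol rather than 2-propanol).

2-iodo-5-methylnonan-3-one

The longest carbon chain that includes the carbonyl has 9 carbons, so the parent hydride is nonane.
A ketone (C=O on an internal carbon) is the principal characteristic group, giving the suffix -one.
Number the chain so that numbering from this end puts the carbonyl group at C-3 rather than C-7.
That gives the carbonyl at C-3; an iodo group at C-2; a methyl group at C-5.
Prefixes are listed alphabetically: iodo, methyl.
The name is 2-iodo-5-methylnonan-3-one.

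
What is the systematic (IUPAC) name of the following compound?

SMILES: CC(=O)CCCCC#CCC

Counting along the main chain through the carbonyl and the multiple bond gives 10 carbons: the parent is decane.
The principal characteristic group is a ketone (C=O on an internal carbon), named with the suffix -one.
The chain contains a C≡C triple bond, so the unsaturation ending is -yne.
Choose the numbering such that numbering from this end puts the carbonyl group at C-2 rather than C-9.
That gives the carbonyl at C-2; the triple bond between C-7 and C-8.
Putting it together: dec-7-yn-2-one.

dec-7-yn-2-one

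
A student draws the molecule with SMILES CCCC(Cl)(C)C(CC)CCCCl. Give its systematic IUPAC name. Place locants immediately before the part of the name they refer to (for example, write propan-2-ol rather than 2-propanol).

1,5-dichloro-4-ethyl-5-methyloctane

The parent chain contains 8 carbons (octane).
Choose the numbering such that the substituent locant set {1,4,5,5} is lower than {4,4,5,8} at the first point of difference.
With this numbering: chloro groups at C-1 and C-5; an ethyl group at C-4; a methyl group at C-5.
Prefixes are listed alphabetically: chloro, ethyl, methyl.
The name is 1,5-dichloro-4-ethyl-5-methyloctane.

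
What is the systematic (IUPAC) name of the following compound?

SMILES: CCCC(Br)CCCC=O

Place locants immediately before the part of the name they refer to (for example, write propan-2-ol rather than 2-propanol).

The longest chain bearing the –CHO group is 8 carbons long (octane).
The highest-priority functional group is an aldehyde (terminal –CHO), so the name ends in -al.
The numbering direction is chosen so that the aldehyde carbon is C-1 by definition.
That gives a bromo group at C-5.
The name is 5-bromooctanal.

5-bromooctanal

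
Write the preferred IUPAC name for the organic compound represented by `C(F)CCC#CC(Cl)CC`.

The longest chain bearing the multiple bond is 8 carbons long (octane).
The chain contains a C≡C triple bond, so the unsaturation ending is -yne.
Number the chain so that the substituent locant set {1,6} is lower than {3,8} at the first point of difference.
This places the triple bond between C-4 and C-5; a chloro group at C-6; a fluoro group at C-1.
Substituent prefixes are cited in alphabetical order (multiplying prefixes like di-/tri- are ignored for ordering).
Assembling the pieces gives 6-chloro-1-fluorooct-4-yne.

6-chloro-1-fluorooct-4-yne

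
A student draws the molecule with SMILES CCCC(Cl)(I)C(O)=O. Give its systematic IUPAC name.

The longest carbon chain that includes the –COOH group has 5 carbons, so the parent hydride is pentane.
A carboxylic acid (terminal –COOH) is the principal characteristic group, giving the suffix -oic acid.
Number the chain so that the carboxylic acid carbon is C-1 by definition.
This places a chloro group at C-2; an iodo group at C-2.
Prefixes are listed alphabetically: chloro, iodo.
The name is 2-chloro-2-iodopentanoic acid.

2-chloro-2-iodopentanoic acid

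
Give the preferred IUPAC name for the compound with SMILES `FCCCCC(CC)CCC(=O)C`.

5-ethyl-9-fluorononan-2-one

The longest carbon chain that includes the carbonyl has 9 carbons, so the parent hydride is nonane.
A ketone (C=O on an internal carbon) is the principal characteristic group, giving the suffix -one.
Number the chain so that numbering from this end puts the carbonyl group at C-2 rather than C-8.
With this numbering: the carbonyl at C-2; an ethyl group at C-5; a fluoro group at C-9.
Prefixes are listed alphabetically: ethyl, fluoro.
Assembling the pieces gives 5-ethyl-9-fluorononan-2-one.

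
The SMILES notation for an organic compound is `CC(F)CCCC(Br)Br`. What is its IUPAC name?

1,1-dibromo-5-fluorohexane

The parent chain contains 6 carbons (hexane).
Number the chain so that the substituent locant set {1,1,5} is lower than {2,6,6} at the first point of difference.
That gives two bromo groups at C-1; a fluoro group at C-5.
The substituents are ordered alphabetically, ignoring any di-/tri- multipliers.
The name is 1,1-dibromo-5-fluorohexane.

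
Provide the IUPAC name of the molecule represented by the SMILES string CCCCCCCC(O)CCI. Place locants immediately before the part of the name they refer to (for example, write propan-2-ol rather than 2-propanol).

Counting along the main chain through the –OH group gives 10 carbons: the parent is decane.
An alcohol (–OH) is the principal characteristic group, giving the suffix -ol.
Choose the numbering such that numbering from this end puts the hydroxyl group at C-3 rather than C-8.
That gives the hydroxyl at C-3; an iodo group at C-1.
Assembling the pieces gives 1-iododecan-3-ol.

1-iododecan-3-ol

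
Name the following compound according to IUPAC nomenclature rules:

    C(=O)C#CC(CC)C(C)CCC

4-ethyl-5-methyloct-2-ynal

The longest carbon chain that includes the –CHO group and the multiple bond has 8 carbons, so the parent hydride is octane.
The highest-priority functional group is an aldehyde (terminal –CHO), so the name ends in -al.
There is one C≡C triple bond, indicated by the ending -yne.
Choose the numbering such that the aldehyde carbon is C-1 by definition.
That gives the triple bond between C-2 and C-3; an ethyl group at C-4; a methyl group at C-5.
The substituents are ordered alphabetically, ignoring any di-/tri- multipliers.
Assembling the pieces gives 4-ethyl-5-methyloct-2-ynal.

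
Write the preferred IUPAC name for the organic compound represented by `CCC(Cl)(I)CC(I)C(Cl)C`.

2,5-dichloro-3,5-diiodoheptane

The longest continuous carbon chain has 7 atoms, so the parent hydride is heptane.
Choose the numbering such that the substituent locant set {2,3,5,5} is lower than {3,3,5,6} at the first point of difference.
This places chloro groups at C-2 and C-5; iodo groups at C-3 and C-5.
Substituent prefixes are cited in alphabetical order (multiplying prefixes like di-/tri- are ignored for ordering).
Assembling the pieces gives 2,5-dichloro-3,5-diiodoheptane.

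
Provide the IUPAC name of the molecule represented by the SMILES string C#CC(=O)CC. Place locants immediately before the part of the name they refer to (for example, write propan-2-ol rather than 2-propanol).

The longest chain bearing the carbonyl and the multiple bond is 5 carbons long (pentane).
A ketone (C=O on an internal carbon) is the principal characteristic group, giving the suffix -one.
A C≡C triple bond in the chain gives the infix -yne-.
Choose the numbering such that numbering from this end puts the triple bond at C-1 rather than C-4.
With this numbering: the carbonyl at C-3; the triple bond between C-1 and C-2.
The name is pent-1-yn-3-one.

pent-1-yn-3-one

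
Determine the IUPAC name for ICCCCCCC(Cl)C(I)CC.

The longest continuous carbon chain has 10 atoms, so the parent hydride is decane.
The numbering direction is chosen so that the substituent locant set {1,7,8} is lower than {3,4,10} at the first point of difference.
That gives a chloro group at C-7; iodo groups at C-1 and C-8.
Substituent prefixes are cited in alphabetical order (multiplying prefixes like di-/tri- are ignored for ordering).
Assembling the pieces gives 7-chloro-1,8-diiododecane.

7-chloro-1,8-diiododecane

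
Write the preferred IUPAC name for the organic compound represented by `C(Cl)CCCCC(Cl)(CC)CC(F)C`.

The longest continuous carbon chain has 9 atoms, so the parent hydride is nonane.
The numbering direction is chosen so that the substituent locant set {1,6,6,8} is lower than {2,4,4,9} at the first point of difference.
This places chloro groups at C-1 and C-6; an ethyl group at C-6; a fluoro group at C-8.
The substituents are ordered alphabetically, ignoring any di-/tri- multipliers.
Putting it together: 1,6-dichloro-6-ethyl-8-fluorononane.

1,6-dichloro-6-ethyl-8-fluorononane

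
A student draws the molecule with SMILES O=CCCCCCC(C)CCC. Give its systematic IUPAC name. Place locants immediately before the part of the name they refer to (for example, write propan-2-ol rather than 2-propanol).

7-methyldecanal

The longest carbon chain that includes the –CHO group has 10 carbons, so the parent hydride is decane.
The principal characteristic group is an aldehyde (terminal –CHO), named with the suffix -al.
Choose the numbering such that the aldehyde carbon is C-1 by definition.
That gives a methyl group at C-7.
Assembling the pieces gives 7-methyldecanal.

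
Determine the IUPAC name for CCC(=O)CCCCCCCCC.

dodecan-3-one

The longest chain bearing the carbonyl is 12 carbons long (dodecane).
A ketone (C=O on an internal carbon) is the principal characteristic group, giving the suffix -one.
The numbering direction is chosen so that numbering from this end puts the carbonyl group at C-3 rather than C-10.
This places the carbonyl at C-3.
Assembling the pieces gives dodecan-3-one.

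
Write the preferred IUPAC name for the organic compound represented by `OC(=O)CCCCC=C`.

hept-6-enoic acid

The longest carbon chain that includes the –COOH group and the multiple bond has 7 carbons, so the parent hydride is heptane.
The highest-priority functional group is a carboxylic acid (terminal –COOH), so the name ends in -oic acid.
There is one C=C double bond, indicated by the ending -ene.
Number the chain so that the carboxylic acid carbon is C-1 by definition.
With this numbering: the double bond between C-6 and C-7.
Assembling the pieces gives hept-6-enoic acid.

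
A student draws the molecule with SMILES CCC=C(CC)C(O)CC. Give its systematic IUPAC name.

The longest chain bearing the –OH group and the multiple bond is 7 carbons long (heptane).
The highest-priority functional group is an alcohol (–OH), so the name ends in -ol.
The chain contains a C=C double bond, so the unsaturation ending is -ene.
Choose the numbering such that numbering from this end puts the hydroxyl group at C-3 rather than C-5.
That gives the hydroxyl at C-3; the double bond between C-4 and C-5; an ethyl group at C-4.
The name is 4-ethylhept-4-en-3-ol.

4-ethylhept-4-en-3-ol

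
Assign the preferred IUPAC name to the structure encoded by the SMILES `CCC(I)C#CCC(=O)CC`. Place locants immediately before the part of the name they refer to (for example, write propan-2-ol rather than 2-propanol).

The longest carbon chain that includes the carbonyl and the multiple bond has 9 carbons, so the parent hydride is nonane.
The highest-priority functional group is a ketone (C=O on an internal carbon), so the name ends in -one.
The chain contains a C≡C triple bond, so the unsaturation ending is -yne.
The numbering direction is chosen so that numbering from this end puts the carbonyl group at C-3 rather than C-7.
With this numbering: the carbonyl at C-3; the triple bond between C-5 and C-6; an iodo group at C-7.
The name is 7-iodonon-5-yn-3-one.

7-iodonon-5-yn-3-one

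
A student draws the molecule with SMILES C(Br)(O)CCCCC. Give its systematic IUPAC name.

1-bromohexan-1-ol

Counting along the main chain through the –OH group gives 6 carbons: the parent is hexane.
An alcohol (–OH) is the principal characteristic group, giving the suffix -ol.
The numbering direction is chosen so that numbering from this end puts the hydroxyl group at C-1 rather than C-6.
That gives the hydroxyl at C-1; a bromo group at C-1.
Putting it together: 1-bromohexan-1-ol.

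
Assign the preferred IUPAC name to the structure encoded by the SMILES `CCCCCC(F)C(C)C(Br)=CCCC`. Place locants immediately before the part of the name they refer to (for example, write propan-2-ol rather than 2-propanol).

5-bromo-7-fluoro-6-methyldodec-4-ene

The longest carbon chain that includes the multiple bond has 12 carbons, so the parent hydride is dodecane.
A C=C double bond in the chain gives the infix -ene-.
Number the chain so that numbering from this end puts the double bond at C-4 rather than C-8.
With this numbering: the double bond between C-4 and C-5; a bromo group at C-5; a fluoro group at C-7; a methyl group at C-6.
The substituents are ordered alphabetically, ignoring any di-/tri- multipliers.
The name is 5-bromo-7-fluoro-6-methyldodec-4-ene.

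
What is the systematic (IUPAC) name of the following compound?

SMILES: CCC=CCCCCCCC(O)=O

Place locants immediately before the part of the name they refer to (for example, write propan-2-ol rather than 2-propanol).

Counting along the main chain through the –COOH group and the multiple bond gives 11 carbons: the parent is undecane.
A carboxylic acid (terminal –COOH) is the principal characteristic group, giving the suffix -oic acid.
A C=C double bond in the chain gives the infix -ene-.
The numbering direction is chosen so that the carboxylic acid carbon is C-1 by definition.
This places the double bond between C-8 and C-9.
Putting it together: undec-8-enoic acid.

undec-8-enoic acid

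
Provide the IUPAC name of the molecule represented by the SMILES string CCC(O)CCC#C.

The longest carbon chain that includes the –OH group and the multiple bond has 7 carbons, so the parent hydride is heptane.
The highest-priority functional group is an alcohol (–OH), so the name ends in -ol.
A C≡C triple bond in the chain gives the infix -yne-.
Number the chain so that numbering from this end puts the hydroxyl group at C-3 rather than C-5.
This places the hydroxyl at C-3; the triple bond between C-6 and C-7.
Assembling the pieces gives hept-6-yn-3-ol.

hept-6-yn-3-ol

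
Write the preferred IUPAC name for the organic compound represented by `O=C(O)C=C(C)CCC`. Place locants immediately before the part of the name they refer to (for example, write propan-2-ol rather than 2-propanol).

The longest carbon chain that includes the –COOH group and the multiple bond has 6 carbons, so the parent hydride is hexane.
A carboxylic acid (terminal –COOH) is the principal characteristic group, giving the suffix -oic acid.
There is one C=C double bond, indicated by the ending -ene.
Choose the numbering such that the carboxylic acid carbon is C-1 by definition.
With this numbering: the double bond between C-2 and C-3; a methyl group at C-3.
The name is 3-methylhex-2-enoic acid.

3-methylhex-2-enoic acid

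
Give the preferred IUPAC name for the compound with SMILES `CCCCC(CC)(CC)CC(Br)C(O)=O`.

2-bromo-4,4-diethyloctanoic acid

The longest chain bearing the –COOH group is 8 carbons long (octane).
A carboxylic acid (terminal –COOH) is the principal characteristic group, giving the suffix -oic acid.
Number the chain so that the carboxylic acid carbon is C-1 by definition.
With this numbering: a bromo group at C-2; two ethyl groups at C-4.
The substituents are ordered alphabetically, ignoring any di-/tri- multipliers.
Assembling the pieces gives 2-bromo-4,4-diethyloctanoic acid.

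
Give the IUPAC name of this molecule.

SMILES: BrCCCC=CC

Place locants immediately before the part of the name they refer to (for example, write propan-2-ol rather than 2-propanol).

The longest carbon chain that includes the multiple bond has 6 carbons, so the parent hydride is hexane.
There is one C=C double bond, indicated by the ending -ene.
The numbering direction is chosen so that numbering from this end puts the double bond at C-2 rather than C-4.
That gives the double bond between C-2 and C-3; a bromo group at C-6.
Assembling the pieces gives 6-bromohex-2-ene.

6-bromohex-2-ene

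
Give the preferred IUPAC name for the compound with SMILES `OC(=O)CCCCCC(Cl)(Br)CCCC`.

7-bromo-7-chloroundecanoic acid

Counting along the main chain through the –COOH group gives 11 carbons: the parent is undecane.
A carboxylic acid (terminal –COOH) is the principal characteristic group, giving the suffix -oic acid.
Number the chain so that the carboxylic acid carbon is C-1 by definition.
With this numbering: a bromo group at C-7; a chloro group at C-7.
Prefixes are listed alphabetically: bromo, chloro.
The name is 7-bromo-7-chloroundecanoic acid.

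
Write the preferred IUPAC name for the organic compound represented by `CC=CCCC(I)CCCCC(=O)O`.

The longest chain bearing the –COOH group and the multiple bond is 11 carbons long (undecane).
The highest-priority functional group is a carboxylic acid (terminal –COOH), so the name ends in -oic acid.
There is one C=C double bond, indicated by the ending -ene.
Choose the numbering such that the carboxylic acid carbon is C-1 by definition.
This places the double bond between C-9 and C-10; an iodo group at C-6.
Putting it together: 6-iodoundec-9-enoic acid.

6-iodoundec-9-enoic acid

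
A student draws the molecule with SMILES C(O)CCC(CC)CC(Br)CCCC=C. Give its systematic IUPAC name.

The longest carbon chain that includes the –OH group and the multiple bond has 11 carbons, so the parent hydride is undecane.
The principal characteristic group is an alcohol (–OH), named with the suffix -ol.
The chain contains a C=C double bond, so the unsaturation ending is -ene.
Number the chain so that numbering from this end puts the hydroxyl group at C-1 rather than C-11.
That gives the hydroxyl at C-1; the double bond between C-10 and C-11; a bromo group at C-6; an ethyl group at C-4.
Prefixes are listed alphabetically: bromo, ethyl.
The name is 6-bromo-4-ethylundec-10-en-1-ol.

6-bromo-4-ethylundec-10-en-1-ol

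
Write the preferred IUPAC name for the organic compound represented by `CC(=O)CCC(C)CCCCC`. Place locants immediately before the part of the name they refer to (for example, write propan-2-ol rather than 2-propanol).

5-methyldecan-2-one

The longest chain bearing the carbonyl is 10 carbons long (decane).
The highest-priority functional group is a ketone (C=O on an internal carbon), so the name ends in -one.
Choose the numbering such that numbering from this end puts the carbonyl group at C-2 rather than C-9.
This places the carbonyl at C-2; a methyl group at C-5.
Putting it together: 5-methyldecan-2-one.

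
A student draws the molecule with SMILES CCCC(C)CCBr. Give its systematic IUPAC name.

1-bromo-3-methylhexane

The longest continuous carbon chain has 6 atoms, so the parent hydride is hexane.
Choose the numbering such that the substituent locant set {1,3} is lower than {4,6} at the first point of difference.
With this numbering: a bromo group at C-1; a methyl group at C-3.
Prefixes are listed alphabetically: bromo, methyl.
Assembling the pieces gives 1-bromo-3-methylhexane.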